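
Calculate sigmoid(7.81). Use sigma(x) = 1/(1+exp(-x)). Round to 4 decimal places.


sigma(7.81) = 1/(1+e^(-7.81)) = 1/(1+0.000406) = 1/1.000406 = 0.9996.

0.9996


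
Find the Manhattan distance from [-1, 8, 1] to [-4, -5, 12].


d = sum of absolute differences: |-1--4|=3 + |8--5|=13 + |1-12|=11 = 27.

27


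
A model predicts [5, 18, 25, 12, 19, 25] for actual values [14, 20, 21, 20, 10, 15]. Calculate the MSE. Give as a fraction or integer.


MSE = (1/6) * ((14-5)^2=81 + (20-18)^2=4 + (21-25)^2=16 + (20-12)^2=64 + (10-19)^2=81 + (15-25)^2=100). Sum = 346. MSE = 173/3.

173/3


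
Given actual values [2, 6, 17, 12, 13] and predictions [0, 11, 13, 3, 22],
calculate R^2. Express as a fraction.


Mean(y) = 10. SS_res = 207. SS_tot = 142. R^2 = 1 - 207/(142) = -65/142.

-65/142


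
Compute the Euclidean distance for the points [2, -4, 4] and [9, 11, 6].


d = sqrt(sum of squared differences). (2-9)^2=49, (-4-11)^2=225, (4-6)^2=4. Sum = 278.

sqrt(278)


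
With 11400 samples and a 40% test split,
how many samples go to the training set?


Test set = 11400 * 40% = 4560. Training set = 11400 - 4560 = 6840.

6840


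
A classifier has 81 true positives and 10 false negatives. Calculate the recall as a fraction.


Recall = TP / (TP + FN) = 81 / 91 = 81/91.

81/91


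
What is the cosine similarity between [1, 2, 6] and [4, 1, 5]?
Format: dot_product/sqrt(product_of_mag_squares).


dot = 36. |a|^2 = 41, |b|^2 = 42. cos = 36/sqrt(1722).

36/sqrt(1722)


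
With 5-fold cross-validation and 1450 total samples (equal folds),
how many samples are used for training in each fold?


Each validation fold has 1450/5 = 290 samples. Training set = 1450 - 290 = 1160.

1160


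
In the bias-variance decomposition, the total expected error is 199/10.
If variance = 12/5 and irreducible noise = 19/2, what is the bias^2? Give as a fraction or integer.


Total error = bias^2 + variance + irreducible noise. So bias^2 = 199/10 - 12/5 - 19/2 = 8.

8


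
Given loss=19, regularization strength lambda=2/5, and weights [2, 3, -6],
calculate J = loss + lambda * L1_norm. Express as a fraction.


L1 norm = sum(|w|) = 11. J = 19 + 2/5 * 11 = 117/5.

117/5


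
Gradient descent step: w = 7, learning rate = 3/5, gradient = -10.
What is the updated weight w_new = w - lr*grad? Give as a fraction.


w_new = 7 - 3/5 * -10 = 7 - -6 = 13.

13


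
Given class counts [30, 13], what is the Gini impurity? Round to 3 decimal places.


Total = 43. Proportions: 30/43, 13/43. sum(p_i^2) = 0.5782. Gini = 1 - 0.5782 = 0.4218, which rounds to 0.422.

0.422


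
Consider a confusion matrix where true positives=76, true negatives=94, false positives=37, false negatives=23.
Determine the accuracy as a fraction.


Accuracy = (TP + TN) / (TP + TN + FP + FN) = (76 + 94) / 230 = 17/23.

17/23


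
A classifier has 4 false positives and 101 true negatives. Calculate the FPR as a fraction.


FPR = FP / (FP + TN) = 4 / 105 = 4/105.

4/105


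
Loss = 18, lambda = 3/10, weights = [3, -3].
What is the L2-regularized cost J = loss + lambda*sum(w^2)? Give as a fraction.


L2 sq norm = sum(w^2) = 18. J = 18 + 3/10 * 18 = 117/5.

117/5


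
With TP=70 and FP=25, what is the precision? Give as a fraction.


Precision = TP / (TP + FP) = 70 / 95 = 14/19.

14/19


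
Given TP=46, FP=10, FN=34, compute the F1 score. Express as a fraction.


Precision = 46/56 = 23/28. Recall = 46/80 = 23/40. F1 = 2*P*R/(P+R) = 23/34.

23/34


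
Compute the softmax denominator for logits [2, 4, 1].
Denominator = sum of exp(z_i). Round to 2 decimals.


Denom = e^2=7.3891 + e^4=54.5982 + e^1=2.7183. Sum = 64.7056, which rounds to 64.71.

64.71


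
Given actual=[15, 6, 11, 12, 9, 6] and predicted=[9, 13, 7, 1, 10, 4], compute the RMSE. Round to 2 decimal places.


MSE = 37.8333. RMSE = sqrt(37.8333) = 6.15.

6.15


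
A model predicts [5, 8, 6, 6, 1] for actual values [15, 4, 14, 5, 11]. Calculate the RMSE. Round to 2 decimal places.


MSE = 56.2000. RMSE = sqrt(56.2000) = 7.50.

7.50


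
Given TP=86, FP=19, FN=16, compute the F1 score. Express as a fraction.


Precision = 86/105 = 86/105. Recall = 86/102 = 43/51. F1 = 2*P*R/(P+R) = 172/207.

172/207


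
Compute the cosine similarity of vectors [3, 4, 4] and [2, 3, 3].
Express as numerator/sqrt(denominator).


dot = 30. |a|^2 = 41, |b|^2 = 22. cos = 30/sqrt(902).

30/sqrt(902)


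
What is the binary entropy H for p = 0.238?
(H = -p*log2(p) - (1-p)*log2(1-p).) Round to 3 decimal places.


H = -0.238*log2(0.238) - 0.762*log2(0.762) = 0.792.

0.792


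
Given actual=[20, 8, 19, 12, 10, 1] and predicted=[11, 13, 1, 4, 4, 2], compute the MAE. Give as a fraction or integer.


MAE = (1/6) * (|20-11|=9 + |8-13|=5 + |19-1|=18 + |12-4|=8 + |10-4|=6 + |1-2|=1). Sum = 47. MAE = 47/6.

47/6


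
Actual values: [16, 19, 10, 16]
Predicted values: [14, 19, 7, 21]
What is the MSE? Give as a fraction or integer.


MSE = (1/4) * ((16-14)^2=4 + (19-19)^2=0 + (10-7)^2=9 + (16-21)^2=25). Sum = 38. MSE = 19/2.

19/2


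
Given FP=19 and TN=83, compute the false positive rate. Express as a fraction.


FPR = FP / (FP + TN) = 19 / 102 = 19/102.

19/102


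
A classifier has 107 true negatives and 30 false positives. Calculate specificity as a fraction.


Specificity = TN / (TN + FP) = 107 / 137 = 107/137.

107/137


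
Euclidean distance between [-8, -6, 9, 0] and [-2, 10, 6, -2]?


d = sqrt(sum of squared differences). (-8--2)^2=36, (-6-10)^2=256, (9-6)^2=9, (0--2)^2=4. Sum = 305.

sqrt(305)


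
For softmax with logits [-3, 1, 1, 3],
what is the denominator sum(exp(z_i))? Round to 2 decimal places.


Denom = e^-3=0.0498 + e^1=2.7183 + e^1=2.7183 + e^3=20.0855. Sum = 25.5719, which rounds to 25.57.

25.57


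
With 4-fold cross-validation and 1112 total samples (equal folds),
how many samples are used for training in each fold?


Each validation fold has 1112/4 = 278 samples. Training set = 1112 - 278 = 834.

834


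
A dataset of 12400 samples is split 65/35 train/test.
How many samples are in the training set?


Test set = 12400 * 35% = 4340. Training set = 12400 - 4340 = 8060.

8060


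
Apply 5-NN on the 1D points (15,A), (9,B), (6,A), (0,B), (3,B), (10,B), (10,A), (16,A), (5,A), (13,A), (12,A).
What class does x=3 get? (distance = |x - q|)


Distances: |15-3|=12, |9-3|=6, |6-3|=3, |0-3|=3, |3-3|=0, |10-3|=7, |10-3|=7, |16-3|=13, |5-3|=2, |13-3|=10, |12-3|=9. 5 nearest: (3,B), (5,A), (6,A), (0,B), (9,B). Counts: {'B': 3, 'A': 2}. Majority class: B.

B


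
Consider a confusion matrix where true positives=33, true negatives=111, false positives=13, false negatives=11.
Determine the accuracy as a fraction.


Accuracy = (TP + TN) / (TP + TN + FP + FN) = (33 + 111) / 168 = 6/7.

6/7


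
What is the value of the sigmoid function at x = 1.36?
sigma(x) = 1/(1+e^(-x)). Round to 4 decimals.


sigma(1.36) = 1/(1+e^(-1.36)) = 1/(1+0.256661) = 1/1.256661 = 0.7958.

0.7958


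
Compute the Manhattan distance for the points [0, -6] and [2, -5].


d = sum of absolute differences: |0-2|=2 + |-6--5|=1 = 3.

3


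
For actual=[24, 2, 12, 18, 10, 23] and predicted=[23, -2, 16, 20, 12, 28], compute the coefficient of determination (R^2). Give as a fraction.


Mean(y) = 89/6. SS_res = 66. SS_tot = 2141/6. R^2 = 1 - 66/(2141/6) = 1745/2141.

1745/2141


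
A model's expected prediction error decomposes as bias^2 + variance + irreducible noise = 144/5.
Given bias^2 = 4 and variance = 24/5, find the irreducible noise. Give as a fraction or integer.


Total error = bias^2 + variance + irreducible noise. So irreducible noise = 144/5 - 4 - 24/5 = 20.

20


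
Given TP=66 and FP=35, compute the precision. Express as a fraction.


Precision = TP / (TP + FP) = 66 / 101 = 66/101.

66/101


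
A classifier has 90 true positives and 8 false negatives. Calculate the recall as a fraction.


Recall = TP / (TP + FN) = 90 / 98 = 45/49.

45/49


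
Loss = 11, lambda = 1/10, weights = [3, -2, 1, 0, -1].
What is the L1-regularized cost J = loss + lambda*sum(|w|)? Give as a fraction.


L1 norm = sum(|w|) = 7. J = 11 + 1/10 * 7 = 117/10.

117/10


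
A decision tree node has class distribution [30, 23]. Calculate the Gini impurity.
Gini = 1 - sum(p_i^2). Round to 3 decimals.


Total = 53. Proportions: 30/53, 23/53. sum(p_i^2) = 0.5087. Gini = 1 - 0.5087 = 0.4913, which rounds to 0.491.

0.491


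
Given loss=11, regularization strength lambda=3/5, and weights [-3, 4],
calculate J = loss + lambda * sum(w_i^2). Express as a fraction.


L2 sq norm = sum(w^2) = 25. J = 11 + 3/5 * 25 = 26.

26


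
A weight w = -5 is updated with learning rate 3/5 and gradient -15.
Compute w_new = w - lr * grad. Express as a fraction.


w_new = -5 - 3/5 * -15 = -5 - -9 = 4.

4


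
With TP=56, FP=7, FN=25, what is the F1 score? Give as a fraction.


Precision = 56/63 = 8/9. Recall = 56/81 = 56/81. F1 = 2*P*R/(P+R) = 7/9.

7/9


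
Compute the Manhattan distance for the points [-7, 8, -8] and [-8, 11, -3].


d = sum of absolute differences: |-7--8|=1 + |8-11|=3 + |-8--3|=5 = 9.

9


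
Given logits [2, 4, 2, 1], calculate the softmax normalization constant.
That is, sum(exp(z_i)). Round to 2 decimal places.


Denom = e^2=7.3891 + e^4=54.5982 + e^2=7.3891 + e^1=2.7183. Sum = 72.0947, which rounds to 72.09.

72.09


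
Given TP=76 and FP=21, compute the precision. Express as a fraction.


Precision = TP / (TP + FP) = 76 / 97 = 76/97.

76/97


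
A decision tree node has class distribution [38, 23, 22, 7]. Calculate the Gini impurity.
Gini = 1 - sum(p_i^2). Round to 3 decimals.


Total = 90. Proportions: 38/90, 23/90, 22/90, 7/90. sum(p_i^2) = 0.3094. Gini = 1 - 0.3094 = 0.6906, which rounds to 0.691.

0.691


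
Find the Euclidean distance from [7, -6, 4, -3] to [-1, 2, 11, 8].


d = sqrt(sum of squared differences). (7--1)^2=64, (-6-2)^2=64, (4-11)^2=49, (-3-8)^2=121. Sum = 298.

sqrt(298)


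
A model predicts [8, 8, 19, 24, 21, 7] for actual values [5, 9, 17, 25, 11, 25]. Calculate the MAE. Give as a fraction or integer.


MAE = (1/6) * (|5-8|=3 + |9-8|=1 + |17-19|=2 + |25-24|=1 + |11-21|=10 + |25-7|=18). Sum = 35. MAE = 35/6.

35/6


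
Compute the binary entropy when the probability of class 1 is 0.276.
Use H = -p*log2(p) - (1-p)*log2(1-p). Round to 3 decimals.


H = -0.276*log2(0.276) - 0.724*log2(0.724) = 0.850.

0.850


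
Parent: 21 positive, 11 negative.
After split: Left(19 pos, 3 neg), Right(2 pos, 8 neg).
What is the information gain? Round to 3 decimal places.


H(parent) = 0.9284. H(left) = 0.5746, H(right) = 0.7219. Weighted = (22/32)*0.5746 + (10/32)*0.7219 = 0.6206. IG = 0.9284 - 0.6206 = 0.3078, which rounds to 0.308.

0.308


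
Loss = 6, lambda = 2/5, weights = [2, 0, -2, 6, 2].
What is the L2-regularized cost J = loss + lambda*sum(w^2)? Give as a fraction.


L2 sq norm = sum(w^2) = 48. J = 6 + 2/5 * 48 = 126/5.

126/5


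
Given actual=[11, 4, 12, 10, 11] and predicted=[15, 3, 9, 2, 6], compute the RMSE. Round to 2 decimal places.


MSE = 23.0000. RMSE = sqrt(23.0000) = 4.80.

4.80


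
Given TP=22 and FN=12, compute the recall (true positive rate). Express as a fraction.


Recall = TP / (TP + FN) = 22 / 34 = 11/17.

11/17


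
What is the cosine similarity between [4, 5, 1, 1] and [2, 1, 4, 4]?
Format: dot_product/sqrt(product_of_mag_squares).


dot = 21. |a|^2 = 43, |b|^2 = 37. cos = 21/sqrt(1591).

21/sqrt(1591)


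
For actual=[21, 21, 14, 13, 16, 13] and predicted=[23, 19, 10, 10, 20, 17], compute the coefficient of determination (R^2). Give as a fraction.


Mean(y) = 49/3. SS_res = 65. SS_tot = 214/3. R^2 = 1 - 65/(214/3) = 19/214.

19/214


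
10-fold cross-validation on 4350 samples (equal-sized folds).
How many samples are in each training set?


Each validation fold has 4350/10 = 435 samples. Training set = 4350 - 435 = 3915.

3915


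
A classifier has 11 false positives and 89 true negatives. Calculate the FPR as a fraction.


FPR = FP / (FP + TN) = 11 / 100 = 11/100.

11/100


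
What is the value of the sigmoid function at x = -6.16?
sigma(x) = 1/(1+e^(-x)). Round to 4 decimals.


sigma(-6.16) = 1/(1+e^(6.16)) = 1/(1+473.428075) = 1/474.428075 = 0.0021.

0.0021


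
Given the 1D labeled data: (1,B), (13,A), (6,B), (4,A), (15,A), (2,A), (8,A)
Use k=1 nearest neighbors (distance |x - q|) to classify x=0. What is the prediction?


Distances: |1-0|=1, |13-0|=13, |6-0|=6, |4-0|=4, |15-0|=15, |2-0|=2, |8-0|=8. 1 nearest: (1,B). Counts: {'B': 1}. Majority class: B.

B


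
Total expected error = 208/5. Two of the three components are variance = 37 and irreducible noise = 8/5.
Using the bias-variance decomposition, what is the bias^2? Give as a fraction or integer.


Total error = bias^2 + variance + irreducible noise. So bias^2 = 208/5 - 37 - 8/5 = 3.

3


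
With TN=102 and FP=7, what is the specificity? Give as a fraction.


Specificity = TN / (TN + FP) = 102 / 109 = 102/109.

102/109


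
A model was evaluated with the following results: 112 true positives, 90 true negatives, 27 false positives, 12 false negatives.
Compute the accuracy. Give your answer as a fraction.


Accuracy = (TP + TN) / (TP + TN + FP + FN) = (112 + 90) / 241 = 202/241.

202/241


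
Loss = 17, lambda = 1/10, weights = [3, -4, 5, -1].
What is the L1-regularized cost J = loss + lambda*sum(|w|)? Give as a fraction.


L1 norm = sum(|w|) = 13. J = 17 + 1/10 * 13 = 183/10.

183/10


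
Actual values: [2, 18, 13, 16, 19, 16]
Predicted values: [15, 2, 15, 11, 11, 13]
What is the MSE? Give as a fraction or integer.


MSE = (1/6) * ((2-15)^2=169 + (18-2)^2=256 + (13-15)^2=4 + (16-11)^2=25 + (19-11)^2=64 + (16-13)^2=9). Sum = 527. MSE = 527/6.

527/6


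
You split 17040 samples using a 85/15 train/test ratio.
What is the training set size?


Test set = 17040 * 15% = 2556. Training set = 17040 - 2556 = 14484.

14484


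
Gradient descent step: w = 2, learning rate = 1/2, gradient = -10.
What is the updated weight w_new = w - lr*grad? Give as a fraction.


w_new = 2 - 1/2 * -10 = 2 - -5 = 7.

7


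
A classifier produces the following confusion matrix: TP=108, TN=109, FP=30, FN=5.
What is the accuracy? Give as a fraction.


Accuracy = (TP + TN) / (TP + TN + FP + FN) = (108 + 109) / 252 = 31/36.

31/36


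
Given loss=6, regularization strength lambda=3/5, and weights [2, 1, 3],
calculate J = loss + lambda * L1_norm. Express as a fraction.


L1 norm = sum(|w|) = 6. J = 6 + 3/5 * 6 = 48/5.

48/5


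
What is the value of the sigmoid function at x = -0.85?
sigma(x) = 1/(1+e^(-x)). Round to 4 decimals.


sigma(-0.85) = 1/(1+e^(0.85)) = 1/(1+2.339647) = 1/3.339647 = 0.2994.

0.2994


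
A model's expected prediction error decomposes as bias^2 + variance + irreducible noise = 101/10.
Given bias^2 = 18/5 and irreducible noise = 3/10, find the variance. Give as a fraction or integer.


Total error = bias^2 + variance + irreducible noise. So variance = 101/10 - 18/5 - 3/10 = 31/5.

31/5


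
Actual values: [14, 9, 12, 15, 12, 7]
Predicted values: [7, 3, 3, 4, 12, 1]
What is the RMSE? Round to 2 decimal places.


MSE = 53.8333. RMSE = sqrt(53.8333) = 7.34.

7.34


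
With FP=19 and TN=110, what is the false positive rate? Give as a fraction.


FPR = FP / (FP + TN) = 19 / 129 = 19/129.

19/129


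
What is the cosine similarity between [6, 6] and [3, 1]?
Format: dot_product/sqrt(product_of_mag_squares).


dot = 24. |a|^2 = 72, |b|^2 = 10. cos = 24/sqrt(720).

24/sqrt(720)


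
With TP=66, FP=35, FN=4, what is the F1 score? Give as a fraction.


Precision = 66/101 = 66/101. Recall = 66/70 = 33/35. F1 = 2*P*R/(P+R) = 44/57.

44/57


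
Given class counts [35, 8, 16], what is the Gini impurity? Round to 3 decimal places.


Total = 59. Proportions: 35/59, 8/59, 16/59. sum(p_i^2) = 0.4438. Gini = 1 - 0.4438 = 0.5562, which rounds to 0.556.

0.556


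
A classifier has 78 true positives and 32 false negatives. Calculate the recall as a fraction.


Recall = TP / (TP + FN) = 78 / 110 = 39/55.

39/55


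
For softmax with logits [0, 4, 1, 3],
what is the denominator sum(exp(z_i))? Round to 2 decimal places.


Denom = e^0=1.0000 + e^4=54.5982 + e^1=2.7183 + e^3=20.0855. Sum = 78.4020, which rounds to 78.40.

78.40


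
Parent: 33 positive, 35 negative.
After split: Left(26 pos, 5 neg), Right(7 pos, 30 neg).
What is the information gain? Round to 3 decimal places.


H(parent) = 0.9994. H(left) = 0.6374, H(right) = 0.6998. Weighted = (31/68)*0.6374 + (37/68)*0.6998 = 0.6714. IG = 0.9994 - 0.6714 = 0.3280, which rounds to 0.328.

0.328


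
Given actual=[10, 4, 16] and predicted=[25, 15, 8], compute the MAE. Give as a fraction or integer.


MAE = (1/3) * (|10-25|=15 + |4-15|=11 + |16-8|=8). Sum = 34. MAE = 34/3.

34/3


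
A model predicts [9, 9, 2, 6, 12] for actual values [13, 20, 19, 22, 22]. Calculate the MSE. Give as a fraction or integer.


MSE = (1/5) * ((13-9)^2=16 + (20-9)^2=121 + (19-2)^2=289 + (22-6)^2=256 + (22-12)^2=100). Sum = 782. MSE = 782/5.

782/5


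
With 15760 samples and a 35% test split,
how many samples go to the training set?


Test set = 15760 * 35% = 5516. Training set = 15760 - 5516 = 10244.

10244


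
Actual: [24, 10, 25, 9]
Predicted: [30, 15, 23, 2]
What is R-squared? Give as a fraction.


Mean(y) = 17. SS_res = 114. SS_tot = 226. R^2 = 1 - 114/(226) = 56/113.

56/113


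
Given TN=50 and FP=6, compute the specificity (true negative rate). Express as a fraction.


Specificity = TN / (TN + FP) = 50 / 56 = 25/28.

25/28


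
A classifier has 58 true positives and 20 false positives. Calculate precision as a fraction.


Precision = TP / (TP + FP) = 58 / 78 = 29/39.

29/39


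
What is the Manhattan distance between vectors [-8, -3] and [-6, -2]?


d = sum of absolute differences: |-8--6|=2 + |-3--2|=1 = 3.

3


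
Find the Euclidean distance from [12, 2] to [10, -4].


d = sqrt(sum of squared differences). (12-10)^2=4, (2--4)^2=36. Sum = 40.

sqrt(40)


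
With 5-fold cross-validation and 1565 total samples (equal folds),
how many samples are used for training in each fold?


Each validation fold has 1565/5 = 313 samples. Training set = 1565 - 313 = 1252.

1252


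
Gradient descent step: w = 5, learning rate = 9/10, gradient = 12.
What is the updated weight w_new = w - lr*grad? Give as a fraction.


w_new = 5 - 9/10 * 12 = 5 - 54/5 = -29/5.

-29/5


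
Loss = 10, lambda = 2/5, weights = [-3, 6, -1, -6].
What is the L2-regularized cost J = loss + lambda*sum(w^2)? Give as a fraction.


L2 sq norm = sum(w^2) = 82. J = 10 + 2/5 * 82 = 214/5.

214/5


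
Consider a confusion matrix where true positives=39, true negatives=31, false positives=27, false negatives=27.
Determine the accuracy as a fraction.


Accuracy = (TP + TN) / (TP + TN + FP + FN) = (39 + 31) / 124 = 35/62.

35/62


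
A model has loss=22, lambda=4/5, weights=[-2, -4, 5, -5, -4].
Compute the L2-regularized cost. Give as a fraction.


L2 sq norm = sum(w^2) = 86. J = 22 + 4/5 * 86 = 454/5.

454/5


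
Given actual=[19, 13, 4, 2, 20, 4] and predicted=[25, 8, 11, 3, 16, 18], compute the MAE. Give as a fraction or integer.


MAE = (1/6) * (|19-25|=6 + |13-8|=5 + |4-11|=7 + |2-3|=1 + |20-16|=4 + |4-18|=14). Sum = 37. MAE = 37/6.

37/6


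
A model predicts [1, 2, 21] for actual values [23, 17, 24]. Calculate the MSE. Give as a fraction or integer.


MSE = (1/3) * ((23-1)^2=484 + (17-2)^2=225 + (24-21)^2=9). Sum = 718. MSE = 718/3.

718/3


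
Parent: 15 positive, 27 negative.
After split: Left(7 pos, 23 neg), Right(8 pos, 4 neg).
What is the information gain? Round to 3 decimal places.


H(parent) = 0.9403. H(left) = 0.7838, H(right) = 0.9183. Weighted = (30/42)*0.7838 + (12/42)*0.9183 = 0.8222. IG = 0.9403 - 0.8222 = 0.1181, which rounds to 0.118.

0.118


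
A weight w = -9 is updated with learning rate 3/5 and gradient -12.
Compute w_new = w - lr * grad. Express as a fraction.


w_new = -9 - 3/5 * -12 = -9 - -36/5 = -9/5.

-9/5


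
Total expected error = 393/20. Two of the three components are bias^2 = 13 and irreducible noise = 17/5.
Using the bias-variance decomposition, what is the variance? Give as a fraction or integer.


Total error = bias^2 + variance + irreducible noise. So variance = 393/20 - 13 - 17/5 = 13/4.

13/4


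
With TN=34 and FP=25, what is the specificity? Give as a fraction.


Specificity = TN / (TN + FP) = 34 / 59 = 34/59.

34/59


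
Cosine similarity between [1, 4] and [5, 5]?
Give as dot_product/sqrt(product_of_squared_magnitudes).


dot = 25. |a|^2 = 17, |b|^2 = 50. cos = 25/sqrt(850).

25/sqrt(850)


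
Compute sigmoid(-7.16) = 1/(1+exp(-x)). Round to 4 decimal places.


sigma(-7.16) = 1/(1+e^(7.16)) = 1/(1+1286.910933) = 1/1287.910933 = 0.0008.

0.0008


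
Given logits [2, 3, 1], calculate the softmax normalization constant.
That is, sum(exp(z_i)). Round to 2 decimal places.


Denom = e^2=7.3891 + e^3=20.0855 + e^1=2.7183. Sum = 30.1929, which rounds to 30.19.

30.19


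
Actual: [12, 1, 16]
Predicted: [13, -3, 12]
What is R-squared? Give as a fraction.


Mean(y) = 29/3. SS_res = 33. SS_tot = 362/3. R^2 = 1 - 33/(362/3) = 263/362.

263/362


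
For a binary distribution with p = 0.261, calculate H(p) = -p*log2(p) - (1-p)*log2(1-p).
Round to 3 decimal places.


H = -0.261*log2(0.261) - 0.739*log2(0.739) = 0.828.

0.828


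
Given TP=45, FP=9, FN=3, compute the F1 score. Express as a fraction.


Precision = 45/54 = 5/6. Recall = 45/48 = 15/16. F1 = 2*P*R/(P+R) = 15/17.

15/17


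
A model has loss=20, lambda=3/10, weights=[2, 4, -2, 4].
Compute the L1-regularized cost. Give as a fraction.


L1 norm = sum(|w|) = 12. J = 20 + 3/10 * 12 = 118/5.

118/5


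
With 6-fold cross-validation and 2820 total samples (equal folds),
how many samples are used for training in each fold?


Each validation fold has 2820/6 = 470 samples. Training set = 2820 - 470 = 2350.

2350


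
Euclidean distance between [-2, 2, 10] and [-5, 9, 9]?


d = sqrt(sum of squared differences). (-2--5)^2=9, (2-9)^2=49, (10-9)^2=1. Sum = 59.

sqrt(59)


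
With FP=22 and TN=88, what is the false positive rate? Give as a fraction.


FPR = FP / (FP + TN) = 22 / 110 = 1/5.

1/5


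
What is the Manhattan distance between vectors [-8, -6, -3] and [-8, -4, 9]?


d = sum of absolute differences: |-8--8|=0 + |-6--4|=2 + |-3-9|=12 = 14.

14


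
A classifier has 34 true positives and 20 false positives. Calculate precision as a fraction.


Precision = TP / (TP + FP) = 34 / 54 = 17/27.

17/27


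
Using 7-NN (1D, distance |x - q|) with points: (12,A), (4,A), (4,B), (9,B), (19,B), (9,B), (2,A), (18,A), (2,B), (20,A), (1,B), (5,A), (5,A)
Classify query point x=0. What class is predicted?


Distances: |12-0|=12, |4-0|=4, |4-0|=4, |9-0|=9, |19-0|=19, |9-0|=9, |2-0|=2, |18-0|=18, |2-0|=2, |20-0|=20, |1-0|=1, |5-0|=5, |5-0|=5. 7 nearest: (1,B), (2,A), (2,B), (4,A), (4,B), (5,A), (5,A). Counts: {'B': 3, 'A': 4}. Majority class: A.

A


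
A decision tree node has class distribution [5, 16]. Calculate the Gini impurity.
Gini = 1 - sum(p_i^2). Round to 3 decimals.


Total = 21. Proportions: 5/21, 16/21. sum(p_i^2) = 0.6372. Gini = 1 - 0.6372 = 0.3628, which rounds to 0.363.

0.363


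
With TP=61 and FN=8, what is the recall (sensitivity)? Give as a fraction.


Recall = TP / (TP + FN) = 61 / 69 = 61/69.

61/69


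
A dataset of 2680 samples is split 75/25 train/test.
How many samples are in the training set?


Test set = 2680 * 25% = 670. Training set = 2680 - 670 = 2010.

2010


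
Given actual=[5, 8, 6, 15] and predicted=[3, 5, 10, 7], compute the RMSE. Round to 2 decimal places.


MSE = 23.2500. RMSE = sqrt(23.2500) = 4.82.

4.82


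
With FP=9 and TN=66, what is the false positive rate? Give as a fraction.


FPR = FP / (FP + TN) = 9 / 75 = 3/25.

3/25


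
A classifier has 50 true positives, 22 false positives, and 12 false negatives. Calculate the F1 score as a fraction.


Precision = 50/72 = 25/36. Recall = 50/62 = 25/31. F1 = 2*P*R/(P+R) = 50/67.

50/67


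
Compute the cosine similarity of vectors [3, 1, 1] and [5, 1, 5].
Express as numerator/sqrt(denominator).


dot = 21. |a|^2 = 11, |b|^2 = 51. cos = 21/sqrt(561).

21/sqrt(561)


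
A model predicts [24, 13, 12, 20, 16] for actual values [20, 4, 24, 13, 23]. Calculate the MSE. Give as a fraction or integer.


MSE = (1/5) * ((20-24)^2=16 + (4-13)^2=81 + (24-12)^2=144 + (13-20)^2=49 + (23-16)^2=49). Sum = 339. MSE = 339/5.

339/5


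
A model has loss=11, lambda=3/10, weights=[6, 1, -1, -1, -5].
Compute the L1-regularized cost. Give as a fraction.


L1 norm = sum(|w|) = 14. J = 11 + 3/10 * 14 = 76/5.

76/5


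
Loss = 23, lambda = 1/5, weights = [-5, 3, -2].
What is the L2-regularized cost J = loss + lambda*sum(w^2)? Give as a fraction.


L2 sq norm = sum(w^2) = 38. J = 23 + 1/5 * 38 = 153/5.

153/5


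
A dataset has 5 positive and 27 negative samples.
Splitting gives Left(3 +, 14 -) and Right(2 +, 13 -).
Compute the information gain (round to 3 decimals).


H(parent) = 0.6253. H(left) = 0.6723, H(right) = 0.5665. Weighted = (17/32)*0.6723 + (15/32)*0.5665 = 0.6227. IG = 0.6253 - 0.6227 = 0.0026, which rounds to 0.003.

0.003


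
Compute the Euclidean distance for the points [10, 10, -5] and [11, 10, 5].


d = sqrt(sum of squared differences). (10-11)^2=1, (10-10)^2=0, (-5-5)^2=100. Sum = 101.

sqrt(101)


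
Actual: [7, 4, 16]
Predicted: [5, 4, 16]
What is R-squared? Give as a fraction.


Mean(y) = 9. SS_res = 4. SS_tot = 78. R^2 = 1 - 4/(78) = 37/39.

37/39


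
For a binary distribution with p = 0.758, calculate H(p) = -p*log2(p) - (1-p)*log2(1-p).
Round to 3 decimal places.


H = -0.758*log2(0.758) - 0.242*log2(0.242) = 0.798.

0.798


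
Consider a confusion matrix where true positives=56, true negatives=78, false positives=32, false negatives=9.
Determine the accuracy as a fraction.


Accuracy = (TP + TN) / (TP + TN + FP + FN) = (56 + 78) / 175 = 134/175.

134/175


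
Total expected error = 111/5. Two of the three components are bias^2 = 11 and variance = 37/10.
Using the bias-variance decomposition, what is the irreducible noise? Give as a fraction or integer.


Total error = bias^2 + variance + irreducible noise. So irreducible noise = 111/5 - 11 - 37/10 = 15/2.

15/2


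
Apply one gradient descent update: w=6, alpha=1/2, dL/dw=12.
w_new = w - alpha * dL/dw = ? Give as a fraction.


w_new = 6 - 1/2 * 12 = 6 - 6 = 0.

0


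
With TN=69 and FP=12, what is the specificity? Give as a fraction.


Specificity = TN / (TN + FP) = 69 / 81 = 23/27.

23/27


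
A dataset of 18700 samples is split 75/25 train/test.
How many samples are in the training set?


Test set = 18700 * 25% = 4675. Training set = 18700 - 4675 = 14025.

14025


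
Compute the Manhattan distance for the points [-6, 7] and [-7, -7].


d = sum of absolute differences: |-6--7|=1 + |7--7|=14 = 15.

15


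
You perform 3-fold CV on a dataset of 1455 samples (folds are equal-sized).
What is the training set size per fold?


Each validation fold has 1455/3 = 485 samples. Training set = 1455 - 485 = 970.

970


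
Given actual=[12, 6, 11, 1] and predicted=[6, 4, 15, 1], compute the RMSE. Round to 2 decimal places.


MSE = 14.0000. RMSE = sqrt(14.0000) = 3.74.

3.74


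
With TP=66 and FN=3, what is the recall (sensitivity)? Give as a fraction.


Recall = TP / (TP + FN) = 66 / 69 = 22/23.

22/23


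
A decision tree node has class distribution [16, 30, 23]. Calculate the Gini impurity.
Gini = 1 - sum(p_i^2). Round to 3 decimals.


Total = 69. Proportions: 16/69, 30/69, 23/69. sum(p_i^2) = 0.3539. Gini = 1 - 0.3539 = 0.6461, which rounds to 0.646.

0.646


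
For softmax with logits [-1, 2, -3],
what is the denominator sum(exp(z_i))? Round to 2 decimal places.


Denom = e^-1=0.3679 + e^2=7.3891 + e^-3=0.0498. Sum = 7.8068, which rounds to 7.81.

7.81


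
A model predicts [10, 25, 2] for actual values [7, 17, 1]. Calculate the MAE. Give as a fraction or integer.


MAE = (1/3) * (|7-10|=3 + |17-25|=8 + |1-2|=1). Sum = 12. MAE = 4.

4


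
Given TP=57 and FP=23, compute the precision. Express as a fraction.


Precision = TP / (TP + FP) = 57 / 80 = 57/80.

57/80


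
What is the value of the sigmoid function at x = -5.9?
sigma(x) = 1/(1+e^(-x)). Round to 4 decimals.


sigma(-5.9) = 1/(1+e^(5.9)) = 1/(1+365.037468) = 1/366.037468 = 0.0027.

0.0027


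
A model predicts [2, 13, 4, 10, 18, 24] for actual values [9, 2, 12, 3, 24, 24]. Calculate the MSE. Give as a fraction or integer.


MSE = (1/6) * ((9-2)^2=49 + (2-13)^2=121 + (12-4)^2=64 + (3-10)^2=49 + (24-18)^2=36 + (24-24)^2=0). Sum = 319. MSE = 319/6.

319/6


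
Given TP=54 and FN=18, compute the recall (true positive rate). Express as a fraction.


Recall = TP / (TP + FN) = 54 / 72 = 3/4.

3/4


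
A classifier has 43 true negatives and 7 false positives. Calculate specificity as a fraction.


Specificity = TN / (TN + FP) = 43 / 50 = 43/50.

43/50


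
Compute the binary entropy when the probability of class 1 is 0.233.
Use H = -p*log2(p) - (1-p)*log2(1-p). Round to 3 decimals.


H = -0.233*log2(0.233) - 0.767*log2(0.767) = 0.783.

0.783


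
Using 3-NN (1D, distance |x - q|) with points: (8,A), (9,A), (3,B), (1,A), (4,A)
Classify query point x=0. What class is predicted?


Distances: |8-0|=8, |9-0|=9, |3-0|=3, |1-0|=1, |4-0|=4. 3 nearest: (1,A), (3,B), (4,A). Counts: {'A': 2, 'B': 1}. Majority class: A.

A


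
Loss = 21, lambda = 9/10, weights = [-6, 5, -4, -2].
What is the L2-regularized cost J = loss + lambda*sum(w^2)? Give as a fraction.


L2 sq norm = sum(w^2) = 81. J = 21 + 9/10 * 81 = 939/10.

939/10


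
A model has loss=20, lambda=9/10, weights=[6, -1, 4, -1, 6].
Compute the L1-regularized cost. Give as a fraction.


L1 norm = sum(|w|) = 18. J = 20 + 9/10 * 18 = 181/5.

181/5


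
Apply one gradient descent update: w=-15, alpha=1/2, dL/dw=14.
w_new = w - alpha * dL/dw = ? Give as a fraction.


w_new = -15 - 1/2 * 14 = -15 - 7 = -22.

-22


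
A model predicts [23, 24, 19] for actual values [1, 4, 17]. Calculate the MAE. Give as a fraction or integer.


MAE = (1/3) * (|1-23|=22 + |4-24|=20 + |17-19|=2). Sum = 44. MAE = 44/3.

44/3


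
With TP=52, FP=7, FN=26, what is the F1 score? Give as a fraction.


Precision = 52/59 = 52/59. Recall = 52/78 = 2/3. F1 = 2*P*R/(P+R) = 104/137.

104/137


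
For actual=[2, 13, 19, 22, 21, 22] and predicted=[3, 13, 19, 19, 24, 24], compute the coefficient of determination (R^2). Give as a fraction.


Mean(y) = 33/2. SS_res = 23. SS_tot = 619/2. R^2 = 1 - 23/(619/2) = 573/619.

573/619


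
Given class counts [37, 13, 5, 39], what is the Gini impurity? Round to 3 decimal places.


Total = 94. Proportions: 37/94, 13/94, 5/94, 39/94. sum(p_i^2) = 0.3490. Gini = 1 - 0.3490 = 0.6510, which rounds to 0.651.

0.651


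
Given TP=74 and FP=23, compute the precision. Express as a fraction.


Precision = TP / (TP + FP) = 74 / 97 = 74/97.

74/97


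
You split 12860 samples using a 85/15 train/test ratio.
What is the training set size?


Test set = 12860 * 15% = 1929. Training set = 12860 - 1929 = 10931.

10931


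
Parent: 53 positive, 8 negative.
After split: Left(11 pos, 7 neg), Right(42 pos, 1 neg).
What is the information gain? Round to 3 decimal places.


H(parent) = 0.5606. H(left) = 0.9641, H(right) = 0.1594. Weighted = (18/61)*0.9641 + (43/61)*0.1594 = 0.3969. IG = 0.5606 - 0.3969 = 0.1637, which rounds to 0.164.

0.164


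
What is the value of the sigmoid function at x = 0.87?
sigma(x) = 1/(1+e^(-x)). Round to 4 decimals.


sigma(0.87) = 1/(1+e^(-0.87)) = 1/(1+0.418952) = 1/1.418952 = 0.7047.

0.7047


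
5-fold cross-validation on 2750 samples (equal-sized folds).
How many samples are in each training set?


Each validation fold has 2750/5 = 550 samples. Training set = 2750 - 550 = 2200.

2200


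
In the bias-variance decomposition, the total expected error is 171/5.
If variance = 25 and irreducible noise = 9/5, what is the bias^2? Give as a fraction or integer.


Total error = bias^2 + variance + irreducible noise. So bias^2 = 171/5 - 25 - 9/5 = 37/5.

37/5


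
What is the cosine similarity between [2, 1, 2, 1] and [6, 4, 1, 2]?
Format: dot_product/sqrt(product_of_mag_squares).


dot = 20. |a|^2 = 10, |b|^2 = 57. cos = 20/sqrt(570).

20/sqrt(570)


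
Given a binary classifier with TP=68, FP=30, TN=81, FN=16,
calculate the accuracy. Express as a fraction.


Accuracy = (TP + TN) / (TP + TN + FP + FN) = (68 + 81) / 195 = 149/195.

149/195


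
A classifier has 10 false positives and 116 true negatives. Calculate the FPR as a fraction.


FPR = FP / (FP + TN) = 10 / 126 = 5/63.

5/63


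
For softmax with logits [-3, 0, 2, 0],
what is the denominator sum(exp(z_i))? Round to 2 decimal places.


Denom = e^-3=0.0498 + e^0=1.0000 + e^2=7.3891 + e^0=1.0000. Sum = 9.4389, which rounds to 9.44.

9.44


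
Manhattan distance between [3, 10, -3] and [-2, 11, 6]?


d = sum of absolute differences: |3--2|=5 + |10-11|=1 + |-3-6|=9 = 15.

15


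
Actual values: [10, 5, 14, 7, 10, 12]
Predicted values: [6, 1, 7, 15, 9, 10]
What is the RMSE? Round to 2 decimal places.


MSE = 25.0000. RMSE = sqrt(25.0000) = 5.00.

5.00


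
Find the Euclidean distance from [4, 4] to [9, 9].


d = sqrt(sum of squared differences). (4-9)^2=25, (4-9)^2=25. Sum = 50.

sqrt(50)


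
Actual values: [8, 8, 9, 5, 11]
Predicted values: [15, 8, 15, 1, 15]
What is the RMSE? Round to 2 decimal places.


MSE = 23.4000. RMSE = sqrt(23.4000) = 4.84.

4.84


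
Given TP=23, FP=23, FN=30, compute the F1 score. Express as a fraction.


Precision = 23/46 = 1/2. Recall = 23/53 = 23/53. F1 = 2*P*R/(P+R) = 46/99.

46/99


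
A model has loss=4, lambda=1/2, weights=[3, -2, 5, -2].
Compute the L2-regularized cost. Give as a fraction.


L2 sq norm = sum(w^2) = 42. J = 4 + 1/2 * 42 = 25.

25


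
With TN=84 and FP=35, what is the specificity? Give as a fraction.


Specificity = TN / (TN + FP) = 84 / 119 = 12/17.

12/17


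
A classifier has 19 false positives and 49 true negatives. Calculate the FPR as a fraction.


FPR = FP / (FP + TN) = 19 / 68 = 19/68.

19/68


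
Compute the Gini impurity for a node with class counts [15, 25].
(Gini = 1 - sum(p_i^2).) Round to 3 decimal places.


Total = 40. Proportions: 15/40, 25/40. sum(p_i^2) = 0.5312. Gini = 1 - 0.5312 = 0.4688, which rounds to 0.469.

0.469


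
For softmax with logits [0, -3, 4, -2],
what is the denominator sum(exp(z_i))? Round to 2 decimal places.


Denom = e^0=1.0000 + e^-3=0.0498 + e^4=54.5982 + e^-2=0.1353. Sum = 55.7833, which rounds to 55.78.

55.78


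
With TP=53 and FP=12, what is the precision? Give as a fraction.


Precision = TP / (TP + FP) = 53 / 65 = 53/65.

53/65


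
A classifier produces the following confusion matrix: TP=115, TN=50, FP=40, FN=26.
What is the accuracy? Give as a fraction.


Accuracy = (TP + TN) / (TP + TN + FP + FN) = (115 + 50) / 231 = 5/7.

5/7


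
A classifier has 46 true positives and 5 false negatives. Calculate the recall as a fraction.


Recall = TP / (TP + FN) = 46 / 51 = 46/51.

46/51


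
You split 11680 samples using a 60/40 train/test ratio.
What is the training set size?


Test set = 11680 * 40% = 4672. Training set = 11680 - 4672 = 7008.

7008


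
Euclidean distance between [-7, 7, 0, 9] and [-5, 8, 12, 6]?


d = sqrt(sum of squared differences). (-7--5)^2=4, (7-8)^2=1, (0-12)^2=144, (9-6)^2=9. Sum = 158.

sqrt(158)


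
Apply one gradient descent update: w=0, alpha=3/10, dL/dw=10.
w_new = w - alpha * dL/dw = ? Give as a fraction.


w_new = 0 - 3/10 * 10 = 0 - 3 = -3.

-3


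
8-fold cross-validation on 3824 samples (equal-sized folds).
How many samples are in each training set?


Each validation fold has 3824/8 = 478 samples. Training set = 3824 - 478 = 3346.

3346


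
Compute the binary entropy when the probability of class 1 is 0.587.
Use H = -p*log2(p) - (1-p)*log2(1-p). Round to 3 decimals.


H = -0.587*log2(0.587) - 0.413*log2(0.413) = 0.978.

0.978


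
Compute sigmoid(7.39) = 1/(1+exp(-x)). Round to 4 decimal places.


sigma(7.39) = 1/(1+e^(-7.39)) = 1/(1+0.000617) = 1/1.000617 = 0.9994.

0.9994


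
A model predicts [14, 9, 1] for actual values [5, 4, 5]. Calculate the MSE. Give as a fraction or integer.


MSE = (1/3) * ((5-14)^2=81 + (4-9)^2=25 + (5-1)^2=16). Sum = 122. MSE = 122/3.

122/3


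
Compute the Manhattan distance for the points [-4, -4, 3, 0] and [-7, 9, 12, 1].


d = sum of absolute differences: |-4--7|=3 + |-4-9|=13 + |3-12|=9 + |0-1|=1 = 26.

26


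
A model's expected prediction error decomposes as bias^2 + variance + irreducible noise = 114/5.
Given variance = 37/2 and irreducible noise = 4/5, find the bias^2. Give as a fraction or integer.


Total error = bias^2 + variance + irreducible noise. So bias^2 = 114/5 - 37/2 - 4/5 = 7/2.

7/2


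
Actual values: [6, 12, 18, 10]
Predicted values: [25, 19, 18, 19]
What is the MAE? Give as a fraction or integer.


MAE = (1/4) * (|6-25|=19 + |12-19|=7 + |18-18|=0 + |10-19|=9). Sum = 35. MAE = 35/4.

35/4


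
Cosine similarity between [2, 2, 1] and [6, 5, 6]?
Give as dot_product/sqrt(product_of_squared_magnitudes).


dot = 28. |a|^2 = 9, |b|^2 = 97. cos = 28/sqrt(873).

28/sqrt(873)


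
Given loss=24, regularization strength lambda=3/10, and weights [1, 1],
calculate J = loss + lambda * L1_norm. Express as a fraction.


L1 norm = sum(|w|) = 2. J = 24 + 3/10 * 2 = 123/5.

123/5


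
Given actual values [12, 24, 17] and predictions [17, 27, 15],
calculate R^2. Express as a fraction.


Mean(y) = 53/3. SS_res = 38. SS_tot = 218/3. R^2 = 1 - 38/(218/3) = 52/109.

52/109


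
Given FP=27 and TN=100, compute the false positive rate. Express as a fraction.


FPR = FP / (FP + TN) = 27 / 127 = 27/127.

27/127


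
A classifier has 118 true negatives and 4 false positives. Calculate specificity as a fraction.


Specificity = TN / (TN + FP) = 118 / 122 = 59/61.

59/61


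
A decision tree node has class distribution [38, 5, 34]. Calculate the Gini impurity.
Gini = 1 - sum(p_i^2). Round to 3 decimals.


Total = 77. Proportions: 38/77, 5/77, 34/77. sum(p_i^2) = 0.4427. Gini = 1 - 0.4427 = 0.5573, which rounds to 0.557.

0.557


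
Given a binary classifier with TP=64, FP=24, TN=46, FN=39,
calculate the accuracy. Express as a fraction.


Accuracy = (TP + TN) / (TP + TN + FP + FN) = (64 + 46) / 173 = 110/173.

110/173


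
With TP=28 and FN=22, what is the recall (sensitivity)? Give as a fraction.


Recall = TP / (TP + FN) = 28 / 50 = 14/25.

14/25


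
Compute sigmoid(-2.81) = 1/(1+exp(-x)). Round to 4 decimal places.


sigma(-2.81) = 1/(1+e^(2.81)) = 1/(1+16.609918) = 1/17.609918 = 0.0568.

0.0568


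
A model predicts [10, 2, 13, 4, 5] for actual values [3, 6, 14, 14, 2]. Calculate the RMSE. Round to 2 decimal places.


MSE = 35.0000. RMSE = sqrt(35.0000) = 5.92.

5.92


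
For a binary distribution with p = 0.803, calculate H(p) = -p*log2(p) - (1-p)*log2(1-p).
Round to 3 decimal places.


H = -0.803*log2(0.803) - 0.197*log2(0.197) = 0.716.

0.716
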